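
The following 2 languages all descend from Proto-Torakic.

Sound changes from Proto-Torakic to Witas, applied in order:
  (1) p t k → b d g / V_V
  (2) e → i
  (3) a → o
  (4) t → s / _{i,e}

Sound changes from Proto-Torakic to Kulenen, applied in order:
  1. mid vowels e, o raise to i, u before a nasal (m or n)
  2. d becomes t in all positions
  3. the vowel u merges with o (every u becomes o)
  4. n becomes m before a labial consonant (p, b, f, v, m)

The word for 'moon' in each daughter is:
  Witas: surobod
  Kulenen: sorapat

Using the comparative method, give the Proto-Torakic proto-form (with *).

Position 7: Witas has d, Kulenen has t. Taking the neighbouring segments as reconstructed: Witas d can only go back to *d; Kulenen t could go back to *t or *d — the one source consistent with every daughter is *d.
Position 5: Witas has b, Kulenen has p. Kulenen preserves p here (none of its changes turn any other segment into p), so the proto-segment is *p.
Verify the candidate proto-form against each daughter:
Witas: *surapad
  surapad → surabad   [intervocalic voicing]
  surabad (rule 2 does not apply)
  surabad → surobod   [vowel merger]
  surobod (rule 4 does not apply)
  giving Witas surobod.
Kulenen: *surapad
  surapad (rule 1 does not apply)
  surapad → surapat   [unconditioned shift]
  surapat → sorapat   [vowel merger]
  sorapat (rule 4 does not apply)
  giving Kulenen sorapat.
Only *surapad yields all of Witas surobod, Kulenen sorapat.

*surapad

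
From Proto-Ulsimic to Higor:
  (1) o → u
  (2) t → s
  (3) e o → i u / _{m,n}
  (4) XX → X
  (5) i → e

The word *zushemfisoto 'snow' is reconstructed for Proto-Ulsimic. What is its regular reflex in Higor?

zushemfesusu

Higor: *zushemfisoto > zushemfisutu > zushemfisusu > zushimfisusu > zushemfesusu  (by vowel merger, unconditioned shift, pre-nasal raising, vowel merger)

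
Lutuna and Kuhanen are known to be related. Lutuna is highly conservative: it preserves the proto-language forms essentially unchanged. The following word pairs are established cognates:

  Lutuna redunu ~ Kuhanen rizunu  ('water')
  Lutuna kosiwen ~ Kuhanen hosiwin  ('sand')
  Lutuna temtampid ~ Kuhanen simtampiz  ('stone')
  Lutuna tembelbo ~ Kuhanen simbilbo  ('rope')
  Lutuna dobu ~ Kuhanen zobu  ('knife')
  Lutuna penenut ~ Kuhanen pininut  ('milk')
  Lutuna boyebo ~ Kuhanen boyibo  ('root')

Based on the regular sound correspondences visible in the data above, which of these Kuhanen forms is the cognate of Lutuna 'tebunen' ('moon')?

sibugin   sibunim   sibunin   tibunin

sibunin

temtampid ~ simtampiz, tembelbo ~ simbilbo — Lutuna t corresponds to Kuhanen s word-initially before a front vowel.
boyebo ~ boyibo — Lutuna e corresponds to Kuhanen i after a consonant, before a labial obstruent.
kosiwen ~ hosiwin, penenut ~ pininut — Lutuna e corresponds to Kuhanen i after a consonant, before a nasal.
Applying these to Lutuna 'tebunen':
  tebunen → sebunen   (t→s word-initially before a front vowel)
  sebunen → sibunen   (e→i after a consonant, before a labial obstruent)
  sibunen → sibunin   (e→i after a consonant, before a nasal)
So the Kuhanen cognate is 'sibunin'.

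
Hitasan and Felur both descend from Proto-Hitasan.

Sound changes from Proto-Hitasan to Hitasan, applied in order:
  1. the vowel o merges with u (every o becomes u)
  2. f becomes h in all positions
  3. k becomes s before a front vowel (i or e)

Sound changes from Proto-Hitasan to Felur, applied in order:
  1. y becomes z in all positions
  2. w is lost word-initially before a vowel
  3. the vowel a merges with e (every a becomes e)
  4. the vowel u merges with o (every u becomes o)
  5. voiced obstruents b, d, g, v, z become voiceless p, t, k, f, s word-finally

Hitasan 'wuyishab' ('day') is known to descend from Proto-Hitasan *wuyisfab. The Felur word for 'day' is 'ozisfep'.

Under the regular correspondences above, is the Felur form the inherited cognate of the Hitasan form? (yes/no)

yes

Derive the expected Felur reflex of *wuyisfab:
Felur: start from *wuyisfab.
  rule 1 (unconditioned shift): wuyisfab → wuzisfab
  rule 2 (glide loss): wuzisfab → uzisfab
  rule 3 (vowel merger): uzisfab → uzisfeb
  rule 4 (vowel merger): uzisfeb → ozisfeb
  rule 5 (final devoicing): ozisfeb → ozisfep
  ⇒ Felur ozisfep
Felur 'ozisfep' matches the regular reflex exactly, so the pair is cognate.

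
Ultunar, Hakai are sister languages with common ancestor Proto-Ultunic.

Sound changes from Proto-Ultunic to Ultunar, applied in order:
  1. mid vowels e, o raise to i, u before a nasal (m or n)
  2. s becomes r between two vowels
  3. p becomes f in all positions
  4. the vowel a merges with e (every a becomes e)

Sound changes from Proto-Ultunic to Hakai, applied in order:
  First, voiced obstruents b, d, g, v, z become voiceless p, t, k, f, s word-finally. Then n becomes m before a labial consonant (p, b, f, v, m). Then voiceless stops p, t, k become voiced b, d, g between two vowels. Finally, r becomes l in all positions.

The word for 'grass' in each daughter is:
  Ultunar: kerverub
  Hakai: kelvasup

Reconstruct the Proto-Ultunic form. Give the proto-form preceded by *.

Position 6: Ultunar has r, Hakai has s. Taking the neighbouring segments as reconstructed: Ultunar r could go back to *s or *r; Hakai s can only go back to *s — the one source consistent with every daughter is *s.
Position 5: Ultunar has e, Hakai has a. Hakai preserves a here (none of its changes turn any other segment into a), so the proto-segment is *a.
Position 8: Ultunar has b, Hakai has p. Ultunar preserves b here (none of its changes turn any other segment into b), so the proto-segment is *b.
Verify the candidate proto-form against each daughter:
Ultunar: *kervasub > kervarub > kerverub  (by rhotacism, vowel merger)
Hakai: *kervasub > kervasup > kelvasup  (by final devoicing, unconditioned shift)
Only *kervasub yields all of Ultunar kerverub, Hakai kelvasup.

*kervasub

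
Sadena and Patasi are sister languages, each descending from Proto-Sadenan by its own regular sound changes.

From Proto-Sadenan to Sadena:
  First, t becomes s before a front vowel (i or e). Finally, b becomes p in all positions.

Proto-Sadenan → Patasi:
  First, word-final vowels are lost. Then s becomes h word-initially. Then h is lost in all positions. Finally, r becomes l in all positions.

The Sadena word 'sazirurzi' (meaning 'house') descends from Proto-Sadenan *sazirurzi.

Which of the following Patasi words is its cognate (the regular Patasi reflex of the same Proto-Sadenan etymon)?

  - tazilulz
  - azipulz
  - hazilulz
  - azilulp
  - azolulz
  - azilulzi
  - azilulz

azilulz

Patasi: *sazirurzi > sazirurz > hazirurz > azirurz > azilulz  (by apocope, debuccalisation, h-loss, unconditioned shift)
The other candidates each miss or misapply at least one Patasi change.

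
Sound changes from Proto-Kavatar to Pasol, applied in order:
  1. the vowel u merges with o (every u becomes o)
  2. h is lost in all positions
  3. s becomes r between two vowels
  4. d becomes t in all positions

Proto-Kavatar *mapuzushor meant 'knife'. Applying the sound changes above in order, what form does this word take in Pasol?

mapozoror

Pasol: start from *mapuzushor.
  rule 1 (vowel merger): mapuzushor → mapozoshor
  rule 2 (h-loss): mapozoshor → mapozosor
  rule 3 (rhotacism): mapozosor → mapozoror
  rule 4: no change — mapozoror
  ⇒ Pasol mapozoror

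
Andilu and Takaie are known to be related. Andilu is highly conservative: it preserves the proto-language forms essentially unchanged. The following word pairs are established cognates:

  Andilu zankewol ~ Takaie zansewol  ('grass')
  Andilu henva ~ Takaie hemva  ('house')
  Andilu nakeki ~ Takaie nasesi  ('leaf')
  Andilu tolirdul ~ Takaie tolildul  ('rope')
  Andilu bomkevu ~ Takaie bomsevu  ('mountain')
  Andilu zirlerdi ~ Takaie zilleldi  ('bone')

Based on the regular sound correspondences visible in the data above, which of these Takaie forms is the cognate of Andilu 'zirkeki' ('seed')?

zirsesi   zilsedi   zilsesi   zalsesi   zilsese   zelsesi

zilsesi

tolirdul ~ tolildul, zirlerdi ~ zilleldi — Andilu r corresponds to Takaie l after a vowel, before a consonant other than r, m, n, p, b, f, v.
zankewol ~ zansewol, bomkevu ~ bomsevu — Andilu k corresponds to Takaie s after a consonant, before a front vowel.
nakeki ~ nasesi — Andilu k corresponds to Takaie s between vowels (before a front vowel).
Applying these to Andilu 'zirkeki':
  zirkeki → zilkeki   (r→l after a vowel, before a consonant other than r, m, n, p, b, f, v)
  zilkeki → zilseki   (k→s after a consonant, before a front vowel)
  zilseki → zilsesi   (k→s between vowels (before a front vowel))
So the Takaie cognate is 'zilsesi'.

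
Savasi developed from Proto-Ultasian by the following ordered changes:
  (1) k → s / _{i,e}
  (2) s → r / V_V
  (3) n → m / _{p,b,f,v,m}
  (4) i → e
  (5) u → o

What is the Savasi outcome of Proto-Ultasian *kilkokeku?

selkoreko

Savasi: start from *kilkokeku.
  rule 1 (palatalisation): kilkokeku → silkoseku
  rule 2 (rhotacism): silkoseku → silkoreku
  rule 3: no change — silkoreku
  rule 4 (vowel merger): silkoreku → selkoreku
  rule 5 (vowel merger): selkoreku → selkoreko
  ⇒ Savasi selkoreko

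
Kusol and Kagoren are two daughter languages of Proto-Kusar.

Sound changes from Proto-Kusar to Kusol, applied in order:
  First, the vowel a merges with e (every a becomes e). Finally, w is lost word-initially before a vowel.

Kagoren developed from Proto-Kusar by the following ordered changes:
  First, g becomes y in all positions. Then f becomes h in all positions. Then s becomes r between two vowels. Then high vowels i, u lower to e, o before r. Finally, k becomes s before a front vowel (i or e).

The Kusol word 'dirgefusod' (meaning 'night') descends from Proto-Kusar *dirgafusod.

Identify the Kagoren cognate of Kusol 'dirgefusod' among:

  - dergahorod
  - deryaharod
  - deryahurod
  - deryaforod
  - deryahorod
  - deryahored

Kagoren: *dirgafusod > diryafusod > diryahusod > diryahurod > deryahorod  (by unconditioned shift, unconditioned shift, rhotacism, pre-rhotic lowering)

deryahorod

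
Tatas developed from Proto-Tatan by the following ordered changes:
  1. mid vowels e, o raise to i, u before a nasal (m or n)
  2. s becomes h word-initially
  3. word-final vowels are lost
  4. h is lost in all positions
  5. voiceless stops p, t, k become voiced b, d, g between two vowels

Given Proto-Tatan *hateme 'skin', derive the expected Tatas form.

adim

Tatas: *hateme
  hateme → hatime   [pre-nasal raising]
  hatime (rule 2 does not apply)
  hatime → hatim   [apocope]
  hatim → atim   [h-loss]
  atim → adim   [intervocalic voicing]
  giving Tatas adim.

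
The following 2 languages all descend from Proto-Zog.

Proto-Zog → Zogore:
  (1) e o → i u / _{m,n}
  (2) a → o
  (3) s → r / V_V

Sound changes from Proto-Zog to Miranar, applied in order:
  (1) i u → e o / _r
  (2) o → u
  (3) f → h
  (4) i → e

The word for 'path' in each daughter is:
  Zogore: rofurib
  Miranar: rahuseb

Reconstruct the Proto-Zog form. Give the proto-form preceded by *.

*rafusib

Position 6: Zogore has i, Miranar has e. Taking the neighbouring segments as reconstructed: Zogore i can only go back to *i; Miranar e could go back to *e or *i — the one source consistent with every daughter is *i.
Position 5: Zogore has r, Miranar has s. Miranar preserves s here (none of its changes turn any other segment into s), so the proto-segment is *s.
This points to *rafusib. Verify forward in each daughter:
Zogore: *rafusib > rofusib > rofurib  (by vowel merger, rhotacism)
Miranar: *rafusib
  rafusib (rule 1 does not apply)
  rafusib (rule 2 does not apply)
  rafusib → rahusib   [unconditioned shift]
  rahusib → rahuseb   [vowel merger]
  giving Miranar rahuseb.
No other proto-form is consistent with every reflex, so the reconstruction is *rafusib.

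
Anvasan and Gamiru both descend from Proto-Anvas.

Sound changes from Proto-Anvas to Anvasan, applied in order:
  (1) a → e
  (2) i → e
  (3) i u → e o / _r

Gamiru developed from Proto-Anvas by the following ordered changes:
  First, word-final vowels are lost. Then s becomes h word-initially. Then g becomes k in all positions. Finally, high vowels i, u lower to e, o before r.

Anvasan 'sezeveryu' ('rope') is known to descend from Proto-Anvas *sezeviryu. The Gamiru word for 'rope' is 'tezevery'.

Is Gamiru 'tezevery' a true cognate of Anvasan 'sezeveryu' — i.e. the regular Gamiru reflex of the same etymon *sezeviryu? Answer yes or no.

Derive the expected Gamiru reflex of *sezeviryu:
Gamiru: *sezeviryu > sezeviry > hezeviry > hezevery  (by apocope, debuccalisation, pre-rhotic lowering)
The regular Gamiru reflex would be 'hezevery', but the attested form is 'tezevery'. The correspondence is irregular, so they are not cognates (the Gamiru form has a different source).

no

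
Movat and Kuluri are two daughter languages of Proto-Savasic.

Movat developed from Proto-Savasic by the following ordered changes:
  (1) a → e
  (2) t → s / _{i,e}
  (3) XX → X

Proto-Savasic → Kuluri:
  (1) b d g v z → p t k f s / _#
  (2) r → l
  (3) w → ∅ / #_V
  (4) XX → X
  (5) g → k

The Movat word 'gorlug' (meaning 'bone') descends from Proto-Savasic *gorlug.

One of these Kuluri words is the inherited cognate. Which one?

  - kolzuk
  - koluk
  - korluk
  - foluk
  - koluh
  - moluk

Kuluri: *gorlug > gorluk > golluk > goluk > koluk  (by final devoicing, unconditioned shift, degemination, unconditioned shift)

koluk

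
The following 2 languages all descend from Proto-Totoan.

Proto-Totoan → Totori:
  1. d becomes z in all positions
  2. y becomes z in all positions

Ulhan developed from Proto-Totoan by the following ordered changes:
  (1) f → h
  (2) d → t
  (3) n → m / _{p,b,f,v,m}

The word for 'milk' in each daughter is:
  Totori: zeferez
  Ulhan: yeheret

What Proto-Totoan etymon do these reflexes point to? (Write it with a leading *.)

*yefered

Position 3: Totori has f, Ulhan has h. Totori preserves f here (none of its changes turn any other segment into f), so the proto-segment is *f.
Position 1: Totori has z, Ulhan has y. Ulhan preserves y here (none of its changes turn any other segment into y), so the proto-segment is *y.
Position 7: Totori has z, Ulhan has t. Taking the neighbouring segments as reconstructed: Totori z could go back to *d or *z or *y; Ulhan t could go back to *t or *d — the one source consistent with every daughter is *d.
This points to *yefered. Verify forward in each daughter:
Totori: *yefered > yeferez > zeferez  (by unconditioned shift, unconditioned shift)
Ulhan: *yefered
  yefered → yehered   [unconditioned shift]
  yehered → yeheret   [unconditioned shift]
  yeheret (rule 3 does not apply)
  giving Ulhan yeheret.
Only *yefered yields all of Totori zeferez, Ulhan yeheret.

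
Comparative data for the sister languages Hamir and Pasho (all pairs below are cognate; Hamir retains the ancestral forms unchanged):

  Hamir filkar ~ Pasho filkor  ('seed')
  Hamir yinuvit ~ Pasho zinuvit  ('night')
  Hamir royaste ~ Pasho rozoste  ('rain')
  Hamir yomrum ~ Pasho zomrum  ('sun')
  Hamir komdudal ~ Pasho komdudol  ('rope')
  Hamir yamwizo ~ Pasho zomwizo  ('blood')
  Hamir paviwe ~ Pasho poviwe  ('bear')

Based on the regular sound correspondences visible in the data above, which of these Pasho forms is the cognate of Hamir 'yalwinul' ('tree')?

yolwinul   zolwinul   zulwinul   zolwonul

yamwizo ~ zomwizo — Hamir y corresponds to Pasho z word-initially before a back vowel.
royaste ~ rozoste, komdudal ~ komdudol — Hamir a corresponds to Pasho o after a consonant, before a consonant other than r, m, n, p, b, f, v.
Applying these to Hamir 'yalwinul':
  yalwinul → zalwinul   (y→z word-initially before a back vowel)
  zalwinul → zolwinul   (a→o after a consonant, before a consonant other than r, m, n, p, b, f, v)
So the Pasho cognate is 'zolwinul'.

zolwinul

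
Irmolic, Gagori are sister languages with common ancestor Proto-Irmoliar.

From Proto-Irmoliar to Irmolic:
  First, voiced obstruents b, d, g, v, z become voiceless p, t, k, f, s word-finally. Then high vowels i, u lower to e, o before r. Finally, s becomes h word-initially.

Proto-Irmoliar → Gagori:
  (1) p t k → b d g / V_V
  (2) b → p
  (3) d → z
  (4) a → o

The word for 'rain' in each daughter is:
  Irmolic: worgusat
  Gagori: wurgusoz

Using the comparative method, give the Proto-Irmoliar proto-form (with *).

*wurgusad

Position 2: Irmolic has o, Gagori has u. Gagori preserves u here (none of its changes turn any other segment into u), so the proto-segment is *u.
Position 8: Irmolic has t, Gagori has z. Taking the neighbouring segments as reconstructed: Irmolic t could go back to *t or *d; Gagori z could go back to *d or *z — the one source consistent with every daughter is *d.
Position 7: Irmolic has a, Gagori has o. Irmolic preserves a here (none of its changes turn any other segment into a), so the proto-segment is *a.
The remaining positions agree across the daughters. Check the candidate against every language:
Irmolic: start from *wurgusad.
  rule 1 (final devoicing): wurgusad → wurgusat
  rule 2 (pre-rhotic lowering): wurgusat → worgusat
  rule 3: no change — worgusat
  ⇒ Irmolic worgusat
Gagori: *wurgusad
  wurgusad (rule 1 does not apply)
  wurgusad (rule 2 does not apply)
  wurgusad → wurgusaz   [unconditioned shift]
  wurgusaz → wurgusoz   [vowel merger]
  giving Gagori wurgusoz.
*wurgusad is the unique common source.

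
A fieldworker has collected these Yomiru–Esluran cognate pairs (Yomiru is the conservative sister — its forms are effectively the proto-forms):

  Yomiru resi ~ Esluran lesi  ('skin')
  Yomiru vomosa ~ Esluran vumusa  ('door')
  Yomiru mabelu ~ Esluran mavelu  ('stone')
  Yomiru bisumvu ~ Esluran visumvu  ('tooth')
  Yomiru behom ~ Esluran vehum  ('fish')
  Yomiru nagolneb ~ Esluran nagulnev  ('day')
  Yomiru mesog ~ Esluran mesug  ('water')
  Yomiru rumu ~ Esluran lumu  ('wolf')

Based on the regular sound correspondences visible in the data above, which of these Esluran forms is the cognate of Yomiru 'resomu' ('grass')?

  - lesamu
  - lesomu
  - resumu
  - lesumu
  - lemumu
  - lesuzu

lesumu

resi ~ lesi — Yomiru r corresponds to Esluran l word-initially before a front vowel.
vomosa ~ vumusa, behom ~ vehum — Yomiru o corresponds to Esluran u after a consonant, before a nasal.
Applying these to Yomiru 'resomu':
  resomu → lesomu   (r→l word-initially before a front vowel)
  lesomu → lesumu   (o→u after a consonant, before a nasal)
So the Esluran cognate is 'lesumu'.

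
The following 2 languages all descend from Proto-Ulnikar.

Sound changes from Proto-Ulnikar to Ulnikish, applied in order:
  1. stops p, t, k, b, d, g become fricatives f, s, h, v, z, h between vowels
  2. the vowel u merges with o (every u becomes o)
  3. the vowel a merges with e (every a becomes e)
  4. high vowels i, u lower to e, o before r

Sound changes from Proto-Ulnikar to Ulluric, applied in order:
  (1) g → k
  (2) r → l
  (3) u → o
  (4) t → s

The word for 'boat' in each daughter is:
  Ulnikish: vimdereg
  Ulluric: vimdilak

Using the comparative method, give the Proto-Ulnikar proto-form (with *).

Position 6: Ulnikish has r, Ulluric has l. Ulnikish preserves r here (none of its changes turn any other segment into r), so the proto-segment is *r.
Position 8: Ulnikish has g, Ulluric has k. Ulnikish preserves g here (none of its changes turn any other segment into g), so the proto-segment is *g.
Position 7: Ulnikish has e, Ulluric has a. Ulluric preserves a here (none of its changes turn any other segment into a), so the proto-segment is *a.
This points to *vimdirag. Verify forward in each daughter:
Ulnikish: *vimdirag > vimdireg > vimdereg  (by vowel merger, pre-rhotic lowering)
Ulluric: start from *vimdirag.
  rule 1 (unconditioned shift): vimdirag → vimdirak
  rule 2 (unconditioned shift): vimdirak → vimdilak
  rule 3: no change — vimdilak
  rule 4: no change — vimdilak
  ⇒ Ulluric vimdilak
No other proto-form is consistent with every reflex, so the reconstruction is *vimdirag.

*vimdirag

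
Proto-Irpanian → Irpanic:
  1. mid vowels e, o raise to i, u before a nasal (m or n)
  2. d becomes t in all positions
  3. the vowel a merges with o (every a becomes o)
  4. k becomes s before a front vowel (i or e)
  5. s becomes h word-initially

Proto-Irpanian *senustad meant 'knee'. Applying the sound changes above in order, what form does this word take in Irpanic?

Irpanic: *senustad > sinustad > sinustat > sinustot > hinustot  (by pre-nasal raising, unconditioned shift, vowel merger, debuccalisation)

hinustot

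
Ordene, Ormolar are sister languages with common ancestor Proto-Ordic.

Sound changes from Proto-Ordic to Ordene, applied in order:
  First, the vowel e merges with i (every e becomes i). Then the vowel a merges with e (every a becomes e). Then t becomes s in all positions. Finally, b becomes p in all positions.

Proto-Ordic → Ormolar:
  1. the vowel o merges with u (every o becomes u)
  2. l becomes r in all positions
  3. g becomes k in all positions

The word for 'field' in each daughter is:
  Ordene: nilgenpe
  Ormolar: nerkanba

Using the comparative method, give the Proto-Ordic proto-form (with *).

Position 4: Ordene has g, Ormolar has k. Ordene preserves g here (none of its changes turn any other segment into g), so the proto-segment is *g.
Position 2: Ordene has i, Ormolar has e. Ormolar preserves e here (none of its changes turn any other segment into e), so the proto-segment is *e.
Continuing position by position gives *nelganba; check it forward:
Ordene: *nelganba > nilganba > nilgenbe > nilgenpe  (by vowel merger, vowel merger, unconditioned shift)
Ormolar: start from *nelganba.
  rule 1: no change — nelganba
  rule 2 (unconditioned shift): nelganba → nerganba
  rule 3 (unconditioned shift): nerganba → nerkanba
  ⇒ Ormolar nerkanba
*nelganba is the unique common source.

*nelganba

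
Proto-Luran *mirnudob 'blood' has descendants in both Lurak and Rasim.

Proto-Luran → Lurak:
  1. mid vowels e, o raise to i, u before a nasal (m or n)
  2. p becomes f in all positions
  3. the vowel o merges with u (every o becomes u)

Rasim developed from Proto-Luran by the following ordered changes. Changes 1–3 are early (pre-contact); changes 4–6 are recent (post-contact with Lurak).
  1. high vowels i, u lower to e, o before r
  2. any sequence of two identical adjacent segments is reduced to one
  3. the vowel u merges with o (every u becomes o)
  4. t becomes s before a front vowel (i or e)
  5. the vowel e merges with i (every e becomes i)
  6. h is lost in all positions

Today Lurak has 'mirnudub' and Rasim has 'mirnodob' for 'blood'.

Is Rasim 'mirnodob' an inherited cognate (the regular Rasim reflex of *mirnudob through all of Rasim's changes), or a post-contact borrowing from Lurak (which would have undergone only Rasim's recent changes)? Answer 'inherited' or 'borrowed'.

inherited

If inherited, *mirnudob would pass through all of Rasim's changes:
Rasim: *mirnudob > mernudob > mernodob > mirnodob  (by pre-rhotic lowering, vowel merger, vowel merger)
If borrowed from Lurak 'mirnudub' after the early changes, it would undergo only the recent ones:
  rule 4 (palatalisation): no change (mirnudub)
  rule 5 (vowel merger): no change (mirnudub)
  rule 6 (h-loss): no change (mirnudub)
  ⇒ as a loan: mirnudub
Rasim 'mirnodob' matches the inherited outcome exactly, so it is an inherited cognate, not a loan.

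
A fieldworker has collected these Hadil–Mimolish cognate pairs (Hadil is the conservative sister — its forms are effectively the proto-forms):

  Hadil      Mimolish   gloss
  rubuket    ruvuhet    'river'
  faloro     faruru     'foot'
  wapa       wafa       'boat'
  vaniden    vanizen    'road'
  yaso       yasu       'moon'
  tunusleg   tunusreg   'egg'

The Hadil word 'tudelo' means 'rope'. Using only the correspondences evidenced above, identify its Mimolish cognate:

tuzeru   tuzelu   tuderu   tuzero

tuzeru

vaniden ~ vanizen — Hadil d corresponds to Mimolish z between vowels (before a front vowel).
faloro ~ faruru — Hadil l corresponds to Mimolish r between vowels (before a back vowel).
faloro ~ faruru, yaso ~ yasu — Hadil o corresponds to Mimolish u word-finally.
Applying these to Hadil 'tudelo':
  tudelo → tuzelo   (d→z between vowels (before a front vowel))
  tuzelo → tuzero   (l→r between vowels (before a back vowel))
  tuzero → tuzeru   (o→u word-finally)
So the Mimolish cognate is 'tuzeru'.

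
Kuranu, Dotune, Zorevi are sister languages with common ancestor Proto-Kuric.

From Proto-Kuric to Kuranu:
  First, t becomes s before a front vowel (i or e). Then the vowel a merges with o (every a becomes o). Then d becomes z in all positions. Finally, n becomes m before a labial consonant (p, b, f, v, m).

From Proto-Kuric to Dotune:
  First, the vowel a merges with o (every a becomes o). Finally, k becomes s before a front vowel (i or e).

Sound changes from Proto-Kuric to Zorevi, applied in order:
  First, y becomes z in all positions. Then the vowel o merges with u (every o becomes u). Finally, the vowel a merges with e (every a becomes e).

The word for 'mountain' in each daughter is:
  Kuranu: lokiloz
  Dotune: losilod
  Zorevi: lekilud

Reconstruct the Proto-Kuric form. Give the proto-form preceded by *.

Position 7: Kuranu has z, Dotune has d, Zorevi has d. Dotune preserves d here (none of its changes turn any other segment into d), so the proto-segment is *d.
Position 3: Kuranu has k, Dotune has s, Zorevi has k. Kuranu preserves k here (none of its changes turn any other segment into k), so the proto-segment is *k.
This points to *lakilod. Verify forward in each daughter:
Kuranu: *lakilod > lokilod > lokiloz  (by vowel merger, unconditioned shift)
Dotune: *lakilod > lokilod > losilod  (by vowel merger, palatalisation)
Zorevi: start from *lakilod.
  rule 1: no change — lakilod
  rule 2 (vowel merger): lakilod → lakilud
  rule 3 (vowel merger): lakilud → lekilud
  ⇒ Zorevi lekilud
Only *lakilod yields all of Kuranu lokiloz, Dotune losilod, Zorevi lekilud.

*lakilod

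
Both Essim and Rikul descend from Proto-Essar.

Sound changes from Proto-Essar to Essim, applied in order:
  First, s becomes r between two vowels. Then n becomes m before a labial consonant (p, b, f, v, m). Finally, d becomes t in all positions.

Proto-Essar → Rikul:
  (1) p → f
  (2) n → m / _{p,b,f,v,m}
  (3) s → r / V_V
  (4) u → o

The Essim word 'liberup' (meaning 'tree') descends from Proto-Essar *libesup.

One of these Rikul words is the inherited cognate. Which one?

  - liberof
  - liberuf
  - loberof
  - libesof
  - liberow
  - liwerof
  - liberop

liberof

Rikul: *libesup
  libesup → libesuf   [unconditioned shift]
  libesuf (rule 2 does not apply)
  libesuf → liberuf   [rhotacism]
  liberuf → liberof   [vowel merger]
  giving Rikul liberof.
The other candidates each miss or misapply at least one Rikul change.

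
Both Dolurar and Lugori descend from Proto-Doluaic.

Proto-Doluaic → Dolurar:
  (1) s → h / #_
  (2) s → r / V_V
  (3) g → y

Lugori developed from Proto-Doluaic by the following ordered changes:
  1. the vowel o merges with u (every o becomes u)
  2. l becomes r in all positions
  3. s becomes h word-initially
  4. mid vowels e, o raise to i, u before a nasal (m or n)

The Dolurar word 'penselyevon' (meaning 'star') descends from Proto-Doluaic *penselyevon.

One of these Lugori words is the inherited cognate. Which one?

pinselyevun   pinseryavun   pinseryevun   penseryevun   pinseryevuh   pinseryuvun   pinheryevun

pinseryevun

Lugori: *penselyevon
  penselyevon → penselyevun   [vowel merger]
  penselyevun → penseryevun   [unconditioned shift]
  penseryevun (rule 3 does not apply)
  penseryevun → pinseryevun   [pre-nasal raising]
  giving Lugori pinseryevun.
Among the options, 'pinseryevun' alone shows every Lugori change applied in order.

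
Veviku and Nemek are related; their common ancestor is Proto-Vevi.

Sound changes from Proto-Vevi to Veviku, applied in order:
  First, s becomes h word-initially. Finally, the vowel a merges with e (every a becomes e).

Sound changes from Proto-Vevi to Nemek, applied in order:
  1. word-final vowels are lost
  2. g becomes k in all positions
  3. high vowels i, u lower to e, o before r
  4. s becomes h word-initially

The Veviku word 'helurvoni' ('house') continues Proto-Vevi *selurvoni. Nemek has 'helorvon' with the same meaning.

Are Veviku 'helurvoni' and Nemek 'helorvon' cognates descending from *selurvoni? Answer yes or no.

Derive the expected Nemek reflex of *selurvoni:
Nemek: start from *selurvoni.
  rule 1 (apocope): selurvoni → selurvon
  rule 2: no change — selurvon
  rule 3 (pre-rhotic lowering): selurvon → selorvon
  rule 4 (debuccalisation): selorvon → helorvon
  ⇒ Nemek helorvon
Nemek 'helorvon' matches the regular reflex exactly, so the pair is cognate.

yes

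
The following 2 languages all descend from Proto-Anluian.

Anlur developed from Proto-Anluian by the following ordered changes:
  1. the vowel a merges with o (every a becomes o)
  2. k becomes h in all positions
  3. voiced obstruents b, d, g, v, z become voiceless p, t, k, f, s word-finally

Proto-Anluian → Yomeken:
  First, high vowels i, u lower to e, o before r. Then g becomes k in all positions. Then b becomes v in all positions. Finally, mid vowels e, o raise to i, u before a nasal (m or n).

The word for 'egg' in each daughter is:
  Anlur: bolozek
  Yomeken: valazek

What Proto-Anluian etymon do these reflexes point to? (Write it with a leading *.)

Position 7: Anlur has k, Yomeken has k. In Anlur, k can only continue *g, so the proto-segment is *g.
Position 4: Anlur has o, Yomeken has a. Yomeken preserves a here (none of its changes turn any other segment into a), so the proto-segment is *a.
Continuing position by position gives *balazeg; check it forward:
Anlur: *balazeg > bolozeg > bolozek  (by vowel merger, final devoicing)
Yomeken: start from *balazeg.
  rule 1: no change — balazeg
  rule 2 (unconditioned shift): balazeg → balazek
  rule 3 (unconditioned shift): balazek → valazek
  rule 4: no change — valazek
  ⇒ Yomeken valazek
No other proto-form is consistent with every reflex, so the reconstruction is *balazeg.

*balazeg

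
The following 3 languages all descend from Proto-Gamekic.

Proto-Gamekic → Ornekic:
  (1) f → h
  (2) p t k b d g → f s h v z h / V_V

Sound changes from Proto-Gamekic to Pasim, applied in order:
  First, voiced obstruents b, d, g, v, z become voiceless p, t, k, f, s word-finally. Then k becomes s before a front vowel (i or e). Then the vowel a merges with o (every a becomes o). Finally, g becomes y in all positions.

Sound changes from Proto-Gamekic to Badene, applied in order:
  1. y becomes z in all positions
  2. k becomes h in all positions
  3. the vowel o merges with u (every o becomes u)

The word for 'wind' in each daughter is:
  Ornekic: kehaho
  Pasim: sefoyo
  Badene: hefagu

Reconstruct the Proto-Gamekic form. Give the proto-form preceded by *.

Position 1: Ornekic has k, Pasim has s, Badene has h. Ornekic preserves k here (none of its changes turn any other segment into k), so the proto-segment is *k.
Position 5: Ornekic has h, Pasim has y, Badene has g. Badene preserves g here (none of its changes turn any other segment into g), so the proto-segment is *g.
Position 6: Ornekic has o, Pasim has o, Badene has u. Ornekic preserves o here (none of its changes turn any other segment into o), so the proto-segment is *o.
Continuing position by position gives *kefago; check it forward:
Ornekic: *kefago > kehago > kehaho  (by unconditioned shift, intervocalic lenition)
Pasim: *kefago
  kefago (rule 1 does not apply)
  kefago → sefago   [palatalisation]
  sefago → sefogo   [vowel merger]
  sefogo → sefoyo   [unconditioned shift]
  giving Pasim sefoyo.
Badene: *kefago
  kefago (rule 1 does not apply)
  kefago → hefago   [unconditioned shift]
  hefago → hefagu   [vowel merger]
  giving Badene hefagu.
*kefago is the unique common source.

*kefago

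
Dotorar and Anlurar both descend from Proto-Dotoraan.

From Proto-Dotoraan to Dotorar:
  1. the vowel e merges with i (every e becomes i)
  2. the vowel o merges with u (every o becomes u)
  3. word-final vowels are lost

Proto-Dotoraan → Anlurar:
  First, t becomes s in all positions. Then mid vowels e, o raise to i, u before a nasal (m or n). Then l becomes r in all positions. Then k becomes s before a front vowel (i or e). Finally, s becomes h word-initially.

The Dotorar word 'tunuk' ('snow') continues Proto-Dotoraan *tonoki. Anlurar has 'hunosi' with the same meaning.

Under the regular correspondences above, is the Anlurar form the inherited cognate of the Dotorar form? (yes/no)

yes

Derive the expected Anlurar reflex of *tonoki:
Anlurar: start from *tonoki.
  rule 1 (unconditioned shift): tonoki → sonoki
  rule 2 (pre-nasal raising): sonoki → sunoki
  rule 3: no change — sunoki
  rule 4 (palatalisation): sunoki → sunosi
  rule 5 (debuccalisation): sunosi → hunosi
  ⇒ Anlurar hunosi
Anlurar 'hunosi' matches the regular reflex exactly, so the pair is cognate.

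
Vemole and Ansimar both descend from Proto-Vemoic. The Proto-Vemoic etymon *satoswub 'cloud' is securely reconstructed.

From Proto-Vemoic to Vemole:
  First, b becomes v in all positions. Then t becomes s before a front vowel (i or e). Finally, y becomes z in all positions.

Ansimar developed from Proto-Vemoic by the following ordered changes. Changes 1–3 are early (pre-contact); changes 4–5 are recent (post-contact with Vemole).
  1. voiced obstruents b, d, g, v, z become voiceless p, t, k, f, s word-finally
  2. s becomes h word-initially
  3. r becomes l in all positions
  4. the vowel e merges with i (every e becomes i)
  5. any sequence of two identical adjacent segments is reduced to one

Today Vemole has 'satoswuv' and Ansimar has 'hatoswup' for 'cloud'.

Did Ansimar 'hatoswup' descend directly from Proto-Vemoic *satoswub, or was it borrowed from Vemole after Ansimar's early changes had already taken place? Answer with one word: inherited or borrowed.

If inherited, *satoswub would pass through all of Ansimar's changes:
Ansimar: start from *satoswub.
  rule 1 (final devoicing): satoswub → satoswup
  rule 2 (debuccalisation): satoswup → hatoswup
  rule 3: no change — hatoswup
  rule 4: no change — hatoswup
  rule 5: no change — hatoswup
  ⇒ Ansimar hatoswup
If borrowed from Vemole 'satoswuv' after the early changes, it would undergo only the recent ones:
  rule 4 (vowel merger): no change (satoswuv)
  rule 5 (degemination): no change (satoswuv)
  ⇒ as a loan: satoswuv
Ansimar 'hatoswup' matches the inherited outcome exactly, so it is an inherited cognate, not a loan.

inherited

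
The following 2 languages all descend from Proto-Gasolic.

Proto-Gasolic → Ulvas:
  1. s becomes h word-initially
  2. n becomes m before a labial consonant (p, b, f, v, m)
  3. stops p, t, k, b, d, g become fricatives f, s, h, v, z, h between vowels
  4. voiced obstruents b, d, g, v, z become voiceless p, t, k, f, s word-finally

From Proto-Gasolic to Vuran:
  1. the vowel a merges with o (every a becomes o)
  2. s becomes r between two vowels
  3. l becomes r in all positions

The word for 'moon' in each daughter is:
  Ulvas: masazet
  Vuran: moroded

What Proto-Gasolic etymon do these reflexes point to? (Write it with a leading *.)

*masaded

Position 7: Ulvas has t, Vuran has d. Vuran preserves d here (none of its changes turn any other segment into d), so the proto-segment is *d.
Position 5: Ulvas has z, Vuran has d. Vuran preserves d here (none of its changes turn any other segment into d), so the proto-segment is *d.
This points to *masaded. Verify forward in each daughter:
Ulvas: *masaded
  masaded (rule 1 does not apply)
  masaded (rule 2 does not apply)
  masaded → masazed   [intervocalic lenition]
  masazed → masazet   [final devoicing]
  giving Ulvas masazet.
Vuran: *masaded
  masaded → mosoded   [vowel merger]
  mosoded → moroded   [rhotacism]
  moroded (rule 3 does not apply)
  giving Vuran moroded.
No other proto-form is consistent with every reflex, so the reconstruction is *masaded.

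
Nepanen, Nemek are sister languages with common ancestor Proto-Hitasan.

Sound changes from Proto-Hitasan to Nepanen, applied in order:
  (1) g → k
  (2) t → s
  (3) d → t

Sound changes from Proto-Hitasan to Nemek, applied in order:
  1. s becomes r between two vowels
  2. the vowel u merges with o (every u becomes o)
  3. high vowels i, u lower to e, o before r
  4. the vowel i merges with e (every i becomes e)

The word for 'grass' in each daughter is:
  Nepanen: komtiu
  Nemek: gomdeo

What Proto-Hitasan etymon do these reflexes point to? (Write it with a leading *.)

*gomdiu

Position 6: Nepanen has u, Nemek has o. Nepanen preserves u here (none of its changes turn any other segment into u), so the proto-segment is *u.
Position 4: Nepanen has t, Nemek has d. Nemek preserves d here (none of its changes turn any other segment into d), so the proto-segment is *d.
Verify the candidate proto-form against each daughter:
Nepanen: *gomdiu
  gomdiu → komdiu   [unconditioned shift]
  komdiu (rule 2 does not apply)
  komdiu → komtiu   [unconditioned shift]
  giving Nepanen komtiu.
Nemek: start from *gomdiu.
  rule 1: no change — gomdiu
  rule 2 (vowel merger): gomdiu → gomdio
  rule 3: no change — gomdio
  rule 4 (vowel merger): gomdio → gomdeo
  ⇒ Nemek gomdeo
*gomdiu is the unique common source.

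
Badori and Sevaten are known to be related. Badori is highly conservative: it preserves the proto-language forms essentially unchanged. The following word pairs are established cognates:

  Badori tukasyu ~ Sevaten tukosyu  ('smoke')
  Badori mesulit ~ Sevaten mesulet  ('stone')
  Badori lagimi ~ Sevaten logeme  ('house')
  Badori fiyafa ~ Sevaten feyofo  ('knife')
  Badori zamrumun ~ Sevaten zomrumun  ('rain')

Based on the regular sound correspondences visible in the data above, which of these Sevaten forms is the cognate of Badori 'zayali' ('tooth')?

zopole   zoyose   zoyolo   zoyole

zoyole

tukasyu ~ tukosyu, lagimi ~ logeme — Badori a corresponds to Sevaten o after a consonant, before a consonant other than r, m, n, p, b, f, v.
lagimi ~ logeme — Badori i corresponds to Sevaten e word-finally.
Applying these to Badori 'zayali':
  zayali → zoyali   (a→o after a consonant, before a consonant other than r, m, n, p, b, f, v)
  zoyali → zoyoli   (a→o after a consonant, before a consonant other than r, m, n, p, b, f, v)
  zoyoli → zoyole   (i→e word-finally)
So the Sevaten cognate is 'zoyole'.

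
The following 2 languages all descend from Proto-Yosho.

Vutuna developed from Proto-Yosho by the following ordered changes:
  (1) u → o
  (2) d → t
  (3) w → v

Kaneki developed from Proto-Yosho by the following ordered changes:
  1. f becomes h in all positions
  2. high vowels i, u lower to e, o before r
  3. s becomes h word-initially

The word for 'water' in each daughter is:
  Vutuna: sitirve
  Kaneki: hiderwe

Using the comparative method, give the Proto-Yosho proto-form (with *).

*sidirwe

Position 1: Vutuna has s, Kaneki has h. Vutuna preserves s here (none of its changes turn any other segment into s), so the proto-segment is *s.
Position 6: Vutuna has v, Kaneki has w. Kaneki preserves w here (none of its changes turn any other segment into w), so the proto-segment is *w.
Position 3: Vutuna has t, Kaneki has d. Kaneki preserves d here (none of its changes turn any other segment into d), so the proto-segment is *d.
This points to *sidirwe. Verify forward in each daughter:
Vutuna: *sidirwe
  sidirwe (rule 1 does not apply)
  sidirwe → sitirwe   [unconditioned shift]
  sitirwe → sitirve   [unconditioned shift]
  giving Vutuna sitirve.
Kaneki: *sidirwe
  sidirwe (rule 1 does not apply)
  sidirwe → siderwe   [pre-rhotic lowering]
  siderwe → hiderwe   [debuccalisation]
  giving Kaneki hiderwe.
*sidirwe is the unique common source.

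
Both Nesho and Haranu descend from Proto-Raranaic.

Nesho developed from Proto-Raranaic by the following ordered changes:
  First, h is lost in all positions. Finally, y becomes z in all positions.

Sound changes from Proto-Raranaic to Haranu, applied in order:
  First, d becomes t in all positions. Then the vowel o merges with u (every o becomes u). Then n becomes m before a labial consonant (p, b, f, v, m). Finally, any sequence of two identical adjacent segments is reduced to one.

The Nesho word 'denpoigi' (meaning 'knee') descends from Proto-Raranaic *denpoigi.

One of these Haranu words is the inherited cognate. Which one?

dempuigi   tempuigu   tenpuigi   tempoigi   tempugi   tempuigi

Haranu: start from *denpoigi.
  rule 1 (unconditioned shift): denpoigi → tenpoigi
  rule 2 (vowel merger): tenpoigi → tenpuigi
  rule 3 (nasal place assimilation): tenpuigi → tempuigi
  rule 4: no change — tempuigi
  ⇒ Haranu tempuigi

tempuigi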